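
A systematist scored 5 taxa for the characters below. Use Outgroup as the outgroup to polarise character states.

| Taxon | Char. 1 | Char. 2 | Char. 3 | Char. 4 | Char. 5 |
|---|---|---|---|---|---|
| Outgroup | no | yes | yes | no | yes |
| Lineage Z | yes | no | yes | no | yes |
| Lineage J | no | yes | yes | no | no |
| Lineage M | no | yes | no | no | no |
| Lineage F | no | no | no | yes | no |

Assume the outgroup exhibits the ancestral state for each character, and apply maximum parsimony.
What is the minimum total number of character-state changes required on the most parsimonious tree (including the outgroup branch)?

Character polarity is set by the outgroup: the derived state is whichever differs from the outgroup's state, so for Char. 2, Char. 3, Char. 5 the derived state is 'no', and for the remaining characters it is 'yes'.
Char. 1: derived state 'yes' in Lineage Z only — an autapomorphy, so it tells us nothing about relationships among taxa.
Char. 2 (state 'no') occurs in Lineage F and Lineage Z but conflicts with the nesting implied by the other characters — most parsimoniously interpreted as homoplasy.
Only Lineage F and Lineage M show the derived state 'no' for Char. 3, supporting them as a clade.
Char. 4: derived state 'yes' in Lineage F only — an autapomorphy, so it tells us nothing about relationships among taxa.
Char. 5: derived state 'no' in Lineage F, Lineage J, and Lineage M only — synapomorphy for {Lineage F, Lineage J, Lineage M}.
Most parsimonious ingroup topology: (Lineage Z,(Lineage J,(Lineage M,Lineage F))).
Changes per character on this tree: Char. 1: 1; Char. 2: 2; Char. 3: 1; Char. 4: 1; Char. 5: 1.
Total = 6.

6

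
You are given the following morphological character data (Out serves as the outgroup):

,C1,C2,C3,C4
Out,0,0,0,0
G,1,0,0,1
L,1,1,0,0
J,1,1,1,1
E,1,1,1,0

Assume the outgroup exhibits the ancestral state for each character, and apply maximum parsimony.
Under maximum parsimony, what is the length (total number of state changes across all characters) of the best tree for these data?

5

The outgroup has state '0' for every character, so '1' is the derived state throughout.
C1 (derived state '1') is shared by all ingroup taxa — unites the whole ingroup.
C2: derived state '1' in E, J, and L only — synapomorphy for {E, J, L}.
C3: derived state '1' in E and J only — synapomorphy for {E, J}.
C4 groups G and J, which is incompatible with the clades supported by the remaining characters; treating it as convergent (homoplasy) costs fewer steps than any alternative tree.
Most parsimonious ingroup topology: (G,(L,(J,E))).
Changes per character on this tree: C1: 1; C2: 1; C3: 1; C4: 2.
Total = 5.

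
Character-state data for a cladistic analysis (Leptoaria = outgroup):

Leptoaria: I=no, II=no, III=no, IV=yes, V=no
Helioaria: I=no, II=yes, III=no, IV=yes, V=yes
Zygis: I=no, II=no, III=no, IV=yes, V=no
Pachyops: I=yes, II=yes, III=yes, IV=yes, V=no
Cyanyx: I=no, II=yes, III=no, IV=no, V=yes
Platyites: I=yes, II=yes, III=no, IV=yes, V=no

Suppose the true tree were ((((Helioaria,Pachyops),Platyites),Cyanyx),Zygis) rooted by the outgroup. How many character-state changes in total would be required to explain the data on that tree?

7

Map each character onto ((((Helioaria,Pachyops),Platyites),Cyanyx),Zygis) (rooted by Leptoaria) and count the minimum state changes it requires (Fitch parsimony):
I: 2; II: 1; III: 1; IV: 1; V: 2.
Total tree length = 7.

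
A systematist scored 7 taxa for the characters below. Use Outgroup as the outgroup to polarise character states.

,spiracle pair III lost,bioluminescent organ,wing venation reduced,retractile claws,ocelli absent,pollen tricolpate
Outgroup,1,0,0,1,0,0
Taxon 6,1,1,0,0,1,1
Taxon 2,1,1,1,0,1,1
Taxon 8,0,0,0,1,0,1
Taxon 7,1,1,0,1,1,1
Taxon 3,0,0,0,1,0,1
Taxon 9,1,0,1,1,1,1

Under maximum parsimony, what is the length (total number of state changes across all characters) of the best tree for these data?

Character polarity is set by the outgroup: the derived state is whichever differs from the outgroup's state, so for spiracle pair III lost, retractile claws the derived state is '0', and for the remaining characters it is '1'.
spiracle pair III lost (derived state '0') is shared by Taxon 3 and Taxon 8 — a synapomorphy uniting that clade.
bioluminescent organ (derived state '1') is shared by Taxon 2, Taxon 6, and Taxon 7 — a synapomorphy uniting that clade.
wing venation reduced groups Taxon 2 and Taxon 9, which is incompatible with the clades supported by the remaining characters; treating it as convergent (homoplasy) costs fewer steps than any alternative tree.
retractile claws (derived state '0') is shared by Taxon 2 and Taxon 6 — a synapomorphy uniting that clade.
Only Taxon 2, Taxon 6, Taxon 7, and Taxon 9 show the derived state '1' for ocelli absent, supporting them as a clade.
All ingroup taxa share the derived state '1' for pollen tricolpate; it defines the ingroup but does not resolve relationships within it.
Most parsimonious ingroup topology: ((((Taxon 6,Taxon 2),Taxon 7),Taxon 9),(Taxon 8,Taxon 3)).
Changes per character on this tree: spiracle pair III lost: 1; bioluminescent organ: 1; wing venation reduced: 2; retractile claws: 1; ocelli absent: 1; pollen tricolpate: 1.
Total = 7.

7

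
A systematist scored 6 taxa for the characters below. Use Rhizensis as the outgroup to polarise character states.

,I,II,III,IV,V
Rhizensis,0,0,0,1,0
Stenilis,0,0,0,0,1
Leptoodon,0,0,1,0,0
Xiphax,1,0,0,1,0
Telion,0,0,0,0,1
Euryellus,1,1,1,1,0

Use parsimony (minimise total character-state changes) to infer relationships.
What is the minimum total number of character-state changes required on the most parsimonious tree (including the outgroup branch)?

6

Character polarity is set by the outgroup: the derived state is whichever differs from the outgroup's state, so for IV the derived state is '0', and for the remaining characters it is '1'.
I: derived state '1' in Euryellus and Xiphax only — synapomorphy for {Euryellus, Xiphax}.
II: derived state '1' in Euryellus only — an autapomorphy, so it tells us nothing about relationships among taxa.
III groups Euryellus and Leptoodon, which is incompatible with the clades supported by the remaining characters; treating it as convergent (homoplasy) costs fewer steps than any alternative tree.
IV: derived state '0' in Leptoodon, Stenilis, and Telion only — synapomorphy for {Leptoodon, Stenilis, Telion}.
V (derived state '1') is shared by Stenilis and Telion — a synapomorphy uniting that clade.
Most parsimonious ingroup topology: (((Stenilis,Telion),Leptoodon),(Xiphax,Euryellus)).
Changes per character on this tree: I: 1; II: 1; III: 2; IV: 1; V: 1.
Total = 6.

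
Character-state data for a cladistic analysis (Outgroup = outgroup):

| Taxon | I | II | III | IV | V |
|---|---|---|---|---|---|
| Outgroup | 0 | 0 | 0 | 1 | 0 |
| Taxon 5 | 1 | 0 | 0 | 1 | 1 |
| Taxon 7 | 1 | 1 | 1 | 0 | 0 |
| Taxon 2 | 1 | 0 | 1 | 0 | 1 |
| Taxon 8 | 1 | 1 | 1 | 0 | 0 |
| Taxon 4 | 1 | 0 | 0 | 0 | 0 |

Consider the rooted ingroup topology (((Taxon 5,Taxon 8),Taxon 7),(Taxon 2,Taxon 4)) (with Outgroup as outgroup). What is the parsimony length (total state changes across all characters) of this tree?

10

Map each character onto (((Taxon 5,Taxon 8),Taxon 7),(Taxon 2,Taxon 4)) (rooted by Outgroup) and count the minimum state changes it requires (Fitch parsimony):
I: 1; II: 2; III: 3; IV: 2; V: 2.
Total tree length = 10.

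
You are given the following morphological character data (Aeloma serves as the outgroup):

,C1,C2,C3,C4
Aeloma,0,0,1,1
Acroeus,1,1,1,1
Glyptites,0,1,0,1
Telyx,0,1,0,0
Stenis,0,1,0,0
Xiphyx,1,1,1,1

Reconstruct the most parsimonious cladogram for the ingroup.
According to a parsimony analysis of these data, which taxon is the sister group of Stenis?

Telyx

Character polarity is set by the outgroup: the derived state is whichever differs from the outgroup's state, so for C3, C4 the derived state is '0', and for the remaining characters it is '1'.
C1: derived state '1' in Acroeus and Xiphyx only — synapomorphy for {Acroeus, Xiphyx}.
All ingroup taxa share the derived state '1' for C2; it defines the ingroup but does not resolve relationships within it.
Only Glyptites, Stenis, and Telyx show the derived state '0' for C3, supporting them as a clade.
C4 (derived state '0') is shared by Stenis and Telyx — a synapomorphy uniting that clade.
Most parsimonious ingroup topology: ((Acroeus,Xiphyx),(Glyptites,(Telyx,Stenis))).
Stenis and Telyx form a cherry on this tree, so they are sister taxa.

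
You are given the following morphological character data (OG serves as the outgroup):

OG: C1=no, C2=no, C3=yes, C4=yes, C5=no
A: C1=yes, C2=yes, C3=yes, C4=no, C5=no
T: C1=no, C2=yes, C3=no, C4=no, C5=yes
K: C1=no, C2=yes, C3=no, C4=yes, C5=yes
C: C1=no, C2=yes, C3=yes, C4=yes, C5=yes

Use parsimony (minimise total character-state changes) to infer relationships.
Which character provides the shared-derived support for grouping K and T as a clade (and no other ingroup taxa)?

C3

Character polarity is set by the outgroup: the derived state is whichever differs from the outgroup's state, so for C3, C4 the derived state is 'no', and for the remaining characters it is 'yes'.
C1 (derived state 'yes') is unique to A (autapomorphy; uninformative for grouping).
C2 (derived state 'yes') is shared by all ingroup taxa — unites the whole ingroup.
C3 (derived state 'no') is shared by K and T — a synapomorphy uniting that clade.
C4 groups A and T, which is incompatible with the clades supported by the remaining characters; treating it as convergent (homoplasy) costs fewer steps than any alternative tree.
Only C, K, and T show the derived state 'yes' for C5, supporting them as a clade.
Most parsimonious ingroup topology: (A,((T,K),C)).
The clade {K, T} is supported by C3: its derived state 'no' occurs in exactly those taxa and in no other taxon (including the outgroup).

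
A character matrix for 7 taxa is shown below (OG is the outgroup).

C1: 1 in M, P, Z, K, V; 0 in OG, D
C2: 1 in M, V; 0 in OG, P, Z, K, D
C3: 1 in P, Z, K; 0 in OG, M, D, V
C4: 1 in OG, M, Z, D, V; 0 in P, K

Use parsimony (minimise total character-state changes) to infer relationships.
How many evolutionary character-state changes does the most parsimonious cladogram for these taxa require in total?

Character polarity is set by the outgroup: the derived state is whichever differs from the outgroup's state, so for C4 the derived state is '0', and for the remaining characters it is '1'.
Only K, M, P, V, and Z show the derived state '1' for C1, supporting them as a clade.
C2 (derived state '1') is shared by M and V — a synapomorphy uniting that clade.
C3 (derived state '1') is shared by K, P, and Z — a synapomorphy uniting that clade.
C4: derived state '0' in K and P only — synapomorphy for {K, P}.
Most parsimonious ingroup topology: (((M,V),((P,K),Z)),D).
Changes per character on this tree: C1: 1; C2: 1; C3: 1; C4: 1.
Total = 4.

4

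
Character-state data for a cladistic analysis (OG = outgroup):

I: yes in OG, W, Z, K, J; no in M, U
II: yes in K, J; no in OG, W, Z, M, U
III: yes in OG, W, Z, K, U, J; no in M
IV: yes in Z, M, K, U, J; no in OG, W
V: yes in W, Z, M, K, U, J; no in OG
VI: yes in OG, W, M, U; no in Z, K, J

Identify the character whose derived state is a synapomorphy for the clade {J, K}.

Character polarity is set by the outgroup: the derived state is whichever differs from the outgroup's state, so for I, III, VI the derived state is 'no', and for the remaining characters it is 'yes'.
I: derived state 'no' in M and U only — synapomorphy for {M, U}.
II (derived state 'yes') is shared by J and K — a synapomorphy uniting that clade.
III (derived state 'no') is unique to M (autapomorphy; uninformative for grouping).
Only J, K, M, U, and Z show the derived state 'yes' for IV, supporting them as a clade.
V (derived state 'yes') is shared by all ingroup taxa — unites the whole ingroup.
VI (derived state 'no') is shared by J, K, and Z — a synapomorphy uniting that clade.
Most parsimonious ingroup topology: (W,((Z,(K,J)),(M,U))).
The clade {J, K} is supported by II: its derived state 'yes' occurs in exactly those taxa and in no other taxon (including the outgroup).

II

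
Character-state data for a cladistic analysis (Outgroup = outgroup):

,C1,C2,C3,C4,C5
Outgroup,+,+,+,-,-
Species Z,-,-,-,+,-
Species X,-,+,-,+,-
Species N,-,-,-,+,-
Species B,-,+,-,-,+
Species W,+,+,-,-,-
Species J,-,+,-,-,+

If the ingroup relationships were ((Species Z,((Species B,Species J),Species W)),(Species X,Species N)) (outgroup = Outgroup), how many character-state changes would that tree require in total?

8

Map each character onto ((Species Z,((Species B,Species J),Species W)),(Species X,Species N)) (rooted by Outgroup) and count the minimum state changes it requires (Fitch parsimony):
C1: 2; C2: 2; C3: 1; C4: 2; C5: 1.
Total tree length = 8.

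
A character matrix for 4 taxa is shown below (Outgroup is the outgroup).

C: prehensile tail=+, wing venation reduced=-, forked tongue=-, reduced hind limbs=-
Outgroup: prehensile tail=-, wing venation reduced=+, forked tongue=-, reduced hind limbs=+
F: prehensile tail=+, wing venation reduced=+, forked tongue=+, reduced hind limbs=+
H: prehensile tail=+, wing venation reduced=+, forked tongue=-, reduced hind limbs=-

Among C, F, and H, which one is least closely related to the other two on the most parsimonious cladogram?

F

Character polarity is set by the outgroup: the derived state is whichever differs from the outgroup's state, so for wing venation reduced, reduced hind limbs the derived state is '-', and for the remaining characters it is '+'.
All ingroup taxa share the derived state '+' for prehensile tail; it defines the ingroup but does not resolve relationships within it.
wing venation reduced: derived state '-' in C only — an autapomorphy, so it tells us nothing about relationships among taxa.
forked tongue (derived state '+') is unique to F (autapomorphy; uninformative for grouping).
Only C and H show the derived state '-' for reduced hind limbs, supporting them as a clade.
Most parsimonious ingroup topology: (F,(C,H)).
C and H share a more recent common ancestor with each other than either does with F, so F is the least closely related of the three.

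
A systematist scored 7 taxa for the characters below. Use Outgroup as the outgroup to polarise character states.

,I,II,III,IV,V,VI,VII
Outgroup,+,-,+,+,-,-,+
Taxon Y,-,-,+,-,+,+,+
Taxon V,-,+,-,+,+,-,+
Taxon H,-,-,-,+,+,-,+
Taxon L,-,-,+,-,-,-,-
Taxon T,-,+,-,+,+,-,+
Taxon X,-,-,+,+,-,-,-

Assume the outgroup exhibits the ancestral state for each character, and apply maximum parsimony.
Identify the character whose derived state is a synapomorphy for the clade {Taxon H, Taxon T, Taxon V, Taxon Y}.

V

Character polarity is set by the outgroup: the derived state is whichever differs from the outgroup's state, so for I, III, IV, VII the derived state is '-', and for the remaining characters it is '+'.
I (derived state '-') is shared by all ingroup taxa — unites the whole ingroup.
Only Taxon T and Taxon V show the derived state '+' for II, supporting them as a clade.
III: derived state '-' in Taxon H, Taxon T, and Taxon V only — synapomorphy for {Taxon H, Taxon T, Taxon V}.
IV groups Taxon L and Taxon Y, which is incompatible with the clades supported by the remaining characters; treating it as convergent (homoplasy) costs fewer steps than any alternative tree.
V: derived state '+' in Taxon H, Taxon T, Taxon V, and Taxon Y only — synapomorphy for {Taxon H, Taxon T, Taxon V, Taxon Y}.
VI (derived state '+') is unique to Taxon Y (autapomorphy; uninformative for grouping).
VII (derived state '-') is shared by Taxon L and Taxon X — a synapomorphy uniting that clade.
Most parsimonious ingroup topology: ((Taxon Y,((Taxon V,Taxon T),Taxon H)),(Taxon L,Taxon X)).
The clade {Taxon H, Taxon T, Taxon V, Taxon Y} is supported by V: its derived state '+' occurs in exactly those taxa and in no other taxon (including the outgroup).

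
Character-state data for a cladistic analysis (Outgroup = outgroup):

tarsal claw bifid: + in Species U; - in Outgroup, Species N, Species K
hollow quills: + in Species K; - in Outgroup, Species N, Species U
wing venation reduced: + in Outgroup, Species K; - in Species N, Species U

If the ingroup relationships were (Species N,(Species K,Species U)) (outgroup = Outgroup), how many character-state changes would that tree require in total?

Map each character onto (Species N,(Species K,Species U)) (rooted by Outgroup) and count the minimum state changes it requires (Fitch parsimony):
tarsal claw bifid: 1; hollow quills: 1; wing venation reduced: 2.
Total tree length = 4.

4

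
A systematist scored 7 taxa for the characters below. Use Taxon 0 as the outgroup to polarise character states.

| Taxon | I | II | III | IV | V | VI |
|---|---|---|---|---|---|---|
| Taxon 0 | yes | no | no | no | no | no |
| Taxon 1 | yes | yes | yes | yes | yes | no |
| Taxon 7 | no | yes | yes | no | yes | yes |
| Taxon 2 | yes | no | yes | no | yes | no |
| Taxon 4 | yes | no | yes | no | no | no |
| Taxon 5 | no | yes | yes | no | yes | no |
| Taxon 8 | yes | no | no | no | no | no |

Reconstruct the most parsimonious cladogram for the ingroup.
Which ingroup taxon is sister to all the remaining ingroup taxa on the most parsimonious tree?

Taxon 8

Character polarity is set by the outgroup: the derived state is whichever differs from the outgroup's state, so for I the derived state is 'no', and for the remaining characters it is 'yes'.
I (derived state 'no') is shared by Taxon 5 and Taxon 7 — a synapomorphy uniting that clade.
II: derived state 'yes' in Taxon 1, Taxon 5, and Taxon 7 only — synapomorphy for {Taxon 1, Taxon 5, Taxon 7}.
III: derived state 'yes' in Taxon 1, Taxon 2, Taxon 4, Taxon 5, and Taxon 7 only — synapomorphy for {Taxon 1, Taxon 2, Taxon 4, Taxon 5, Taxon 7}.
IV: derived state 'yes' in Taxon 1 only — an autapomorphy, so it tells us nothing about relationships among taxa.
V (derived state 'yes') is shared by Taxon 1, Taxon 2, Taxon 5, and Taxon 7 — a synapomorphy uniting that clade.
VI (derived state 'yes') is unique to Taxon 7 (autapomorphy; uninformative for grouping).
Most parsimonious ingroup topology: ((((Taxon 1,(Taxon 7,Taxon 5)),Taxon 2),Taxon 4),Taxon 8).
Taxon 8 is sister to the clade containing all other ingroup taxa, so it is the earliest-diverging (most basal) ingroup lineage.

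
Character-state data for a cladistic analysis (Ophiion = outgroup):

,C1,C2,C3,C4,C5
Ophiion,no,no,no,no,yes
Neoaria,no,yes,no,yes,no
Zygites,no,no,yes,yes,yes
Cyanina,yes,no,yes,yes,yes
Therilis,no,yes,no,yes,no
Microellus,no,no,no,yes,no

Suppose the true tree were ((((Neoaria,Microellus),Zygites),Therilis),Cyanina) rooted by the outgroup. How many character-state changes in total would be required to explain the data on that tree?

8

Map each character onto ((((Neoaria,Microellus),Zygites),Therilis),Cyanina) (rooted by Ophiion) and count the minimum state changes it requires (Fitch parsimony):
C1: 1; C2: 2; C3: 2; C4: 1; C5: 2.
Total tree length = 8.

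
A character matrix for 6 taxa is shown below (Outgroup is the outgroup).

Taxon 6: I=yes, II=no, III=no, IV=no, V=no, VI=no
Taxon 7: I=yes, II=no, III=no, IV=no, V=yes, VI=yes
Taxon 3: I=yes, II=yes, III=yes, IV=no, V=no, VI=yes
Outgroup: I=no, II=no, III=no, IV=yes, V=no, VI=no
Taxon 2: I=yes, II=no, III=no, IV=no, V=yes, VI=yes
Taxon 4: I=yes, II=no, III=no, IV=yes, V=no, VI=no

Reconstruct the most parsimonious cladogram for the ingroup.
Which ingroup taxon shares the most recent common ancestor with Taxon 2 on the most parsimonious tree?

Taxon 7

Character polarity is set by the outgroup: the derived state is whichever differs from the outgroup's state, so for IV the derived state is 'no', and for the remaining characters it is 'yes'.
I (derived state 'yes') is shared by all ingroup taxa — unites the whole ingroup.
II (derived state 'yes') is unique to Taxon 3 (autapomorphy; uninformative for grouping).
III: derived state 'yes' in Taxon 3 only — an autapomorphy, so it tells us nothing about relationships among taxa.
IV (derived state 'no') is shared by Taxon 2, Taxon 3, Taxon 6, and Taxon 7 — a synapomorphy uniting that clade.
V (derived state 'yes') is shared by Taxon 2 and Taxon 7 — a synapomorphy uniting that clade.
VI: derived state 'yes' in Taxon 2, Taxon 3, and Taxon 7 only — synapomorphy for {Taxon 2, Taxon 3, Taxon 7}.
Most parsimonious ingroup topology: (Taxon 4,(((Taxon 7,Taxon 2),Taxon 3),Taxon 6)).
Taxon 2 and Taxon 7 form a cherry on this tree, so they are sister taxa.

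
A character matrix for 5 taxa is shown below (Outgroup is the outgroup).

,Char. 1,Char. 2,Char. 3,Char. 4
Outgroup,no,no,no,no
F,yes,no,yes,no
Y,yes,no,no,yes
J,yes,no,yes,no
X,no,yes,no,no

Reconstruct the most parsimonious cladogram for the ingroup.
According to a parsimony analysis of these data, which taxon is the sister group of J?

The outgroup has state 'no' for every character, so 'yes' is the derived state throughout.
Char. 1 (derived state 'yes') is shared by F, J, and Y — a synapomorphy uniting that clade.
Char. 2: derived state 'yes' in X only — an autapomorphy, so it tells us nothing about relationships among taxa.
Char. 3 (derived state 'yes') is shared by F and J — a synapomorphy uniting that clade.
Char. 4 (derived state 'yes') is unique to Y (autapomorphy; uninformative for grouping).
Most parsimonious ingroup topology: (((F,J),Y),X).
J and F form a cherry on this tree, so they are sister taxa.

F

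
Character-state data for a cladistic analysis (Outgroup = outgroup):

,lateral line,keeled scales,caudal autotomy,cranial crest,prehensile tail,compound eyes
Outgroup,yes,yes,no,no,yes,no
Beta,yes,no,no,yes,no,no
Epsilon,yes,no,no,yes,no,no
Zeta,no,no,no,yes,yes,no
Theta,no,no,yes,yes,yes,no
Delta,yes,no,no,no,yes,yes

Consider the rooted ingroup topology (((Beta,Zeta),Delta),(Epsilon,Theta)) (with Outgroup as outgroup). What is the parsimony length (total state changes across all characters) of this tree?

9

Map each character onto (((Beta,Zeta),Delta),(Epsilon,Theta)) (rooted by Outgroup) and count the minimum state changes it requires (Fitch parsimony):
lateral line: 2; keeled scales: 1; caudal autotomy: 1; cranial crest: 2; prehensile tail: 2; compound eyes: 1.
Total tree length = 9.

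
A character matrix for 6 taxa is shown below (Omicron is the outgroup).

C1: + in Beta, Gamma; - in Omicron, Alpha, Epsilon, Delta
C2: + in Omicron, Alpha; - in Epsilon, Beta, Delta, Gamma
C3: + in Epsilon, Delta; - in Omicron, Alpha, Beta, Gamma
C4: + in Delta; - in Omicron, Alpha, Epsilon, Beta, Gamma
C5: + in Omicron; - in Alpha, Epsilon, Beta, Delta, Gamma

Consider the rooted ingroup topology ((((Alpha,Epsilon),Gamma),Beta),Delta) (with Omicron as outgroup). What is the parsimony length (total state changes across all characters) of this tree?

Map each character onto ((((Alpha,Epsilon),Gamma),Beta),Delta) (rooted by Omicron) and count the minimum state changes it requires (Fitch parsimony):
C1: 2; C2: 2; C3: 2; C4: 1; C5: 1.
Total tree length = 8.

8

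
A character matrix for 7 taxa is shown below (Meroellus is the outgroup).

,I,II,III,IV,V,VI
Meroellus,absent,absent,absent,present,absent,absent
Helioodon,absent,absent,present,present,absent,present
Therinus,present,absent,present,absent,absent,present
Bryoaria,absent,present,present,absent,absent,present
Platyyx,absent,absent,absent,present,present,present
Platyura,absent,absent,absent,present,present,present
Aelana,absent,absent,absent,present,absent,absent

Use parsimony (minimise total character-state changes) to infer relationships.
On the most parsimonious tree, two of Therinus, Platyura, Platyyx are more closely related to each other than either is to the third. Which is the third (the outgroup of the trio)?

Therinus

Character polarity is set by the outgroup: the derived state is whichever differs from the outgroup's state, so for IV the derived state is 'absent', and for the remaining characters it is 'present'.
I: derived state 'present' in Therinus only — an autapomorphy, so it tells us nothing about relationships among taxa.
II (derived state 'present') is unique to Bryoaria (autapomorphy; uninformative for grouping).
III (derived state 'present') is shared by Bryoaria, Helioodon, and Therinus — a synapomorphy uniting that clade.
Only Bryoaria and Therinus show the derived state 'absent' for IV, supporting them as a clade.
V (derived state 'present') is shared by Platyura and Platyyx — a synapomorphy uniting that clade.
Only Bryoaria, Helioodon, Platyura, Platyyx, and Therinus show the derived state 'present' for VI, supporting them as a clade.
Most parsimonious ingroup topology: (((Helioodon,(Therinus,Bryoaria)),(Platyyx,Platyura)),Aelana).
Platyyx and Platyura share a more recent common ancestor with each other than either does with Therinus, so Therinus is the least closely related of the three.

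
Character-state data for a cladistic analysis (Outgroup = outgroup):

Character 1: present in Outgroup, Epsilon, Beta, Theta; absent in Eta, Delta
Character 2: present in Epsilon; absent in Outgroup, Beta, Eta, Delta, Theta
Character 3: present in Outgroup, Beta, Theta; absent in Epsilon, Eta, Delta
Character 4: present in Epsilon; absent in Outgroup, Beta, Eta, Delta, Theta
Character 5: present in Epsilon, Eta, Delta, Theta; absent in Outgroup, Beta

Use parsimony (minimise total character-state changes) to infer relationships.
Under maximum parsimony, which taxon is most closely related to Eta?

Delta

Character polarity is set by the outgroup: the derived state is whichever differs from the outgroup's state, so for Character 1, Character 3 the derived state is 'absent', and for the remaining characters it is 'present'.
Character 1: derived state 'absent' in Delta and Eta only — synapomorphy for {Delta, Eta}.
Character 2: derived state 'present' in Epsilon only — an autapomorphy, so it tells us nothing about relationships among taxa.
Only Delta, Epsilon, and Eta show the derived state 'absent' for Character 3, supporting them as a clade.
Character 4: derived state 'present' in Epsilon only — an autapomorphy, so it tells us nothing about relationships among taxa.
Character 5 (derived state 'present') is shared by Delta, Epsilon, Eta, and Theta — a synapomorphy uniting that clade.
Most parsimonious ingroup topology: (((Epsilon,(Eta,Delta)),Theta),Beta).
Eta and Delta form a cherry on this tree, so they are sister taxa.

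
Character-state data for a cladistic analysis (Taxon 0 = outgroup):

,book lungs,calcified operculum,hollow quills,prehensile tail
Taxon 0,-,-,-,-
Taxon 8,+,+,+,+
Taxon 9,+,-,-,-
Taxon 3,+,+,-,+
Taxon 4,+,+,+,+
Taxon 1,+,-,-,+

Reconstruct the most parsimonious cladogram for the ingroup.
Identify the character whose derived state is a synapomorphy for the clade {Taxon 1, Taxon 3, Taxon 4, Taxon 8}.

The outgroup has state '-' for every character, so '+' is the derived state throughout.
book lungs (derived state '+') is shared by all ingroup taxa — unites the whole ingroup.
calcified operculum: derived state '+' in Taxon 3, Taxon 4, and Taxon 8 only — synapomorphy for {Taxon 3, Taxon 4, Taxon 8}.
hollow quills (derived state '+') is shared by Taxon 4 and Taxon 8 — a synapomorphy uniting that clade.
prehensile tail: derived state '+' in Taxon 1, Taxon 3, Taxon 4, and Taxon 8 only — synapomorphy for {Taxon 1, Taxon 3, Taxon 4, Taxon 8}.
Most parsimonious ingroup topology: ((((Taxon 8,Taxon 4),Taxon 3),Taxon 1),Taxon 9).
The clade {Taxon 1, Taxon 3, Taxon 4, Taxon 8} is supported by prehensile tail: its derived state '+' occurs in exactly those taxa and in no other taxon (including the outgroup).

prehensile tail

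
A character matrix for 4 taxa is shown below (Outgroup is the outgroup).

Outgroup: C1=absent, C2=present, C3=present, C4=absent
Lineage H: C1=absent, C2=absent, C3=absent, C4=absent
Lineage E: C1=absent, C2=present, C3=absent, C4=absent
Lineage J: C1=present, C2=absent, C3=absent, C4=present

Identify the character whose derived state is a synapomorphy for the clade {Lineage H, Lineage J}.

C2

Character polarity is set by the outgroup: the derived state is whichever differs from the outgroup's state, so for C2, C3 the derived state is 'absent', and for the remaining characters it is 'present'.
C1 (derived state 'present') is unique to Lineage J (autapomorphy; uninformative for grouping).
C2: derived state 'absent' in Lineage H and Lineage J only — synapomorphy for {Lineage H, Lineage J}.
C3 (derived state 'absent') is shared by all ingroup taxa — unites the whole ingroup.
C4 (derived state 'present') is unique to Lineage J (autapomorphy; uninformative for grouping).
Most parsimonious ingroup topology: ((Lineage H,Lineage J),Lineage E).
The clade {Lineage H, Lineage J} is supported by C2: its derived state 'absent' occurs in exactly those taxa and in no other taxon (including the outgroup).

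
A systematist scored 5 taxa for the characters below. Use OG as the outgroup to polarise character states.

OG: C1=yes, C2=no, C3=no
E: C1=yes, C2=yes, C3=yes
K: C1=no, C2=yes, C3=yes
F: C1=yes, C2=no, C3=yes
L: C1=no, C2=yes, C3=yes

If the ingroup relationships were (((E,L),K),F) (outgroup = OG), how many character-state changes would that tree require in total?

Map each character onto (((E,L),K),F) (rooted by OG) and count the minimum state changes it requires (Fitch parsimony):
C1: 2; C2: 1; C3: 1.
Total tree length = 4.

4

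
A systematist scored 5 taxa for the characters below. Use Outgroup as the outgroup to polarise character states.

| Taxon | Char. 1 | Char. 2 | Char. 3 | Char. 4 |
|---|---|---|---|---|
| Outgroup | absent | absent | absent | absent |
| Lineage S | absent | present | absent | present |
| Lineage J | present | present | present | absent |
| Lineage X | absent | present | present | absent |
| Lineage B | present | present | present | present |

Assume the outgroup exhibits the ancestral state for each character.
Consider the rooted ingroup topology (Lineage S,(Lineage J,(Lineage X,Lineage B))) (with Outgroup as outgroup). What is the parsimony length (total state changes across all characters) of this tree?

Map each character onto (Lineage S,(Lineage J,(Lineage X,Lineage B))) (rooted by Outgroup) and count the minimum state changes it requires (Fitch parsimony):
Char. 1: 2; Char. 2: 1; Char. 3: 1; Char. 4: 2.
Total tree length = 6.

6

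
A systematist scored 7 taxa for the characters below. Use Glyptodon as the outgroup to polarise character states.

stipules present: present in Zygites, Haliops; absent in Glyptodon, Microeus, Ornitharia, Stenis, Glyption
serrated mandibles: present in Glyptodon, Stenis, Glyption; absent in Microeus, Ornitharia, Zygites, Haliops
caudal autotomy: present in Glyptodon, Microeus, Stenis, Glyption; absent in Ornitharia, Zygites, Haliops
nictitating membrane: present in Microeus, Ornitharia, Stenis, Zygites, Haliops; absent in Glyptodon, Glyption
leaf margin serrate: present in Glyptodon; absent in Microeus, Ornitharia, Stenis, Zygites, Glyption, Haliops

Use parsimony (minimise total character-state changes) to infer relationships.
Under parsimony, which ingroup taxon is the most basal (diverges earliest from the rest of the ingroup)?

Character polarity is set by the outgroup: the derived state is whichever differs from the outgroup's state, so for serrated mandibles, caudal autotomy, leaf margin serrate the derived state is 'absent', and for the remaining characters it is 'present'.
Only Haliops and Zygites show the derived state 'present' for stipules present, supporting them as a clade.
Only Haliops, Microeus, Ornitharia, and Zygites show the derived state 'absent' for serrated mandibles, supporting them as a clade.
caudal autotomy: derived state 'absent' in Haliops, Ornitharia, and Zygites only — synapomorphy for {Haliops, Ornitharia, Zygites}.
nictitating membrane: derived state 'present' in Haliops, Microeus, Ornitharia, Stenis, and Zygites only — synapomorphy for {Haliops, Microeus, Ornitharia, Stenis, Zygites}.
leaf margin serrate (derived state 'absent') is shared by all ingroup taxa — unites the whole ingroup.
Most parsimonious ingroup topology: ((Stenis,((Ornitharia,(Haliops,Zygites)),Microeus)),Glyption).
Glyption is sister to the clade containing all other ingroup taxa, so it is the earliest-diverging (most basal) ingroup lineage.

Glyption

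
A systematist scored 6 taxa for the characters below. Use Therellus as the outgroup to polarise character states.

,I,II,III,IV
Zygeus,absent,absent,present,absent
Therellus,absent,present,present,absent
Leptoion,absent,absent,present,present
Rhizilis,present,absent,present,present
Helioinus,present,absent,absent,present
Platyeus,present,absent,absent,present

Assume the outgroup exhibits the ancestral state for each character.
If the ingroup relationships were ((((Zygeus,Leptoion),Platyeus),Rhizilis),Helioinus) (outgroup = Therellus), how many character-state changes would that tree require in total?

Map each character onto ((((Zygeus,Leptoion),Platyeus),Rhizilis),Helioinus) (rooted by Therellus) and count the minimum state changes it requires (Fitch parsimony):
I: 2; II: 1; III: 2; IV: 2.
Total tree length = 7.

7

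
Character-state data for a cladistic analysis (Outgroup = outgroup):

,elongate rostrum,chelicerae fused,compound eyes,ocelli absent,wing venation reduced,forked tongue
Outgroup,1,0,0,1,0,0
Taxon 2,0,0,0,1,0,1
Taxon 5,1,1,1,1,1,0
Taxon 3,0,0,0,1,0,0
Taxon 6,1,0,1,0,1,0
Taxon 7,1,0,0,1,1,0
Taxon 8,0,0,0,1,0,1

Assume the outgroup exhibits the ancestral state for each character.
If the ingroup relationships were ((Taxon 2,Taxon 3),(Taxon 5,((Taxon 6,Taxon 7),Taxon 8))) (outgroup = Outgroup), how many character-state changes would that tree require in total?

Map each character onto ((Taxon 2,Taxon 3),(Taxon 5,((Taxon 6,Taxon 7),Taxon 8))) (rooted by Outgroup) and count the minimum state changes it requires (Fitch parsimony):
elongate rostrum: 2; chelicerae fused: 1; compound eyes: 2; ocelli absent: 1; wing venation reduced: 2; forked tongue: 2.
Total tree length = 10.

10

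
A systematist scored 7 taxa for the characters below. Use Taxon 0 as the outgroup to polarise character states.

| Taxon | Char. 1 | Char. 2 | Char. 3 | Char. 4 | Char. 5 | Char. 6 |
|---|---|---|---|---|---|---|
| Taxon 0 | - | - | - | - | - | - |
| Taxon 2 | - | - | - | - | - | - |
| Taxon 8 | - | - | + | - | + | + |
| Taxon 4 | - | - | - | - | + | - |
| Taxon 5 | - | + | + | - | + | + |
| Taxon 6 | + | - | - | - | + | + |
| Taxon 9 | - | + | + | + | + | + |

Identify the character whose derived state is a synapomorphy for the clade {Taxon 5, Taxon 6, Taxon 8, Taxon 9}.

The outgroup has state '-' for every character, so '+' is the derived state throughout.
Char. 1 (derived state '+') is unique to Taxon 6 (autapomorphy; uninformative for grouping).
Char. 2: derived state '+' in Taxon 5 and Taxon 9 only — synapomorphy for {Taxon 5, Taxon 9}.
Char. 3: derived state '+' in Taxon 5, Taxon 8, and Taxon 9 only — synapomorphy for {Taxon 5, Taxon 8, Taxon 9}.
Char. 4 (derived state '+') is unique to Taxon 9 (autapomorphy; uninformative for grouping).
Char. 5 (derived state '+') is shared by Taxon 4, Taxon 5, Taxon 6, Taxon 8, and Taxon 9 — a synapomorphy uniting that clade.
Only Taxon 5, Taxon 6, Taxon 8, and Taxon 9 show the derived state '+' for Char. 6, supporting them as a clade.
Most parsimonious ingroup topology: (Taxon 2,(((Taxon 8,(Taxon 5,Taxon 9)),Taxon 6),Taxon 4)).
The clade {Taxon 5, Taxon 6, Taxon 8, Taxon 9} is supported by Char. 6: its derived state '+' occurs in exactly those taxa and in no other taxon (including the outgroup).

Char. 6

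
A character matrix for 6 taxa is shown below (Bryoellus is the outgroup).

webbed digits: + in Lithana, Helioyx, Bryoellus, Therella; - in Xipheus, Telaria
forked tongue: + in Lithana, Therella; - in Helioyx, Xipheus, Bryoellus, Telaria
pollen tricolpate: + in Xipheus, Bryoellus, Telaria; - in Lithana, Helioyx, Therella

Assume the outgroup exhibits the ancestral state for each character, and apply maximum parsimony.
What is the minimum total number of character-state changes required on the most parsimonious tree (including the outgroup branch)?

3

Character polarity is set by the outgroup: the derived state is whichever differs from the outgroup's state, so for webbed digits, pollen tricolpate the derived state is '-', and for the remaining characters it is '+'.
webbed digits (derived state '-') is shared by Telaria and Xipheus — a synapomorphy uniting that clade.
forked tongue (derived state '+') is shared by Lithana and Therella — a synapomorphy uniting that clade.
Only Helioyx, Lithana, and Therella show the derived state '-' for pollen tricolpate, supporting them as a clade.
Most parsimonious ingroup topology: ((Telaria,Xipheus),(Helioyx,(Lithana,Therella))).
Changes per character on this tree: webbed digits: 1; forked tongue: 1; pollen tricolpate: 1.
Total = 3.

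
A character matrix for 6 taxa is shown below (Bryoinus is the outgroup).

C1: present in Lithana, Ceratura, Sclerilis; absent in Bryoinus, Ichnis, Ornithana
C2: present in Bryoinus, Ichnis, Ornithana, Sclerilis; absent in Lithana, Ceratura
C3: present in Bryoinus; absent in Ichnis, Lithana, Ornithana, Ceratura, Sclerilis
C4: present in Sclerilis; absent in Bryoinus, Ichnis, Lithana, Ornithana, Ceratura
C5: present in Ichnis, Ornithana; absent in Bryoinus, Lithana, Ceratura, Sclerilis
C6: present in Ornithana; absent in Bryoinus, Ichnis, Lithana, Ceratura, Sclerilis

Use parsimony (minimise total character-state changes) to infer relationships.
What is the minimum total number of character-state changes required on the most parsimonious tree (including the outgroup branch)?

Character polarity is set by the outgroup: the derived state is whichever differs from the outgroup's state, so for C2, C3 the derived state is 'absent', and for the remaining characters it is 'present'.
Only Ceratura, Lithana, and Sclerilis show the derived state 'present' for C1, supporting them as a clade.
Only Ceratura and Lithana show the derived state 'absent' for C2, supporting them as a clade.
C3 (derived state 'absent') is shared by all ingroup taxa — unites the whole ingroup.
C4 (derived state 'present') is unique to Sclerilis (autapomorphy; uninformative for grouping).
C5: derived state 'present' in Ichnis and Ornithana only — synapomorphy for {Ichnis, Ornithana}.
C6 (derived state 'present') is unique to Ornithana (autapomorphy; uninformative for grouping).
Most parsimonious ingroup topology: ((Ichnis,Ornithana),((Lithana,Ceratura),Sclerilis)).
Changes per character on this tree: C1: 1; C2: 1; C3: 1; C4: 1; C5: 1; C6: 1.
Total = 6.

6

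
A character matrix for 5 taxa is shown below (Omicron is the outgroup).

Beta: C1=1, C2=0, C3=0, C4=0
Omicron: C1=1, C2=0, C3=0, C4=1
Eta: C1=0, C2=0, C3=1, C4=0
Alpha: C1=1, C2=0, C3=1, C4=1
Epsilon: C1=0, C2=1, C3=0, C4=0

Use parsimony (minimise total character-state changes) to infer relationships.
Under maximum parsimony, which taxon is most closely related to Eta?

Character polarity is set by the outgroup: the derived state is whichever differs from the outgroup's state, so for C1, C4 the derived state is '0', and for the remaining characters it is '1'.
Only Epsilon and Eta show the derived state '0' for C1, supporting them as a clade.
C2: derived state '1' in Epsilon only — an autapomorphy, so it tells us nothing about relationships among taxa.
C3 (state '1') occurs in Alpha and Eta but conflicts with the nesting implied by the other characters — most parsimoniously interpreted as homoplasy.
C4: derived state '0' in Beta, Epsilon, and Eta only — synapomorphy for {Beta, Epsilon, Eta}.
Most parsimonious ingroup topology: ((Beta,(Eta,Epsilon)),Alpha).
Eta and Epsilon form a cherry on this tree, so they are sister taxa.

Epsilon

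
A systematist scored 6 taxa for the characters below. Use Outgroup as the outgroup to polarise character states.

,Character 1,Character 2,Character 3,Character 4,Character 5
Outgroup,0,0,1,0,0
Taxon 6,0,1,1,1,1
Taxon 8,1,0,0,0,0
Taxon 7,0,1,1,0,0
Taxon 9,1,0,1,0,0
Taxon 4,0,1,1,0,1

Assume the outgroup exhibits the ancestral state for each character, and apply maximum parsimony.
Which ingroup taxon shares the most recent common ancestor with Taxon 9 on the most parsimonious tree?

Character polarity is set by the outgroup: the derived state is whichever differs from the outgroup's state, so for Character 3 the derived state is '0', and for the remaining characters it is '1'.
Character 1 (derived state '1') is shared by Taxon 8 and Taxon 9 — a synapomorphy uniting that clade.
Only Taxon 4, Taxon 6, and Taxon 7 show the derived state '1' for Character 2, supporting them as a clade.
Character 3: derived state '0' in Taxon 8 only — an autapomorphy, so it tells us nothing about relationships among taxa.
Character 4: derived state '1' in Taxon 6 only — an autapomorphy, so it tells us nothing about relationships among taxa.
Only Taxon 4 and Taxon 6 show the derived state '1' for Character 5, supporting them as a clade.
Most parsimonious ingroup topology: (((Taxon 6,Taxon 4),Taxon 7),(Taxon 8,Taxon 9)).
Taxon 9 and Taxon 8 form a cherry on this tree, so they are sister taxa.

Taxon 8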